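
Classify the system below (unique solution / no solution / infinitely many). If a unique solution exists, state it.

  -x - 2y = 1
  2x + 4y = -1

no solution

Row-reduce:
R1 ← R1 / (-1).
R2 ← R2 − 2·R1.
Row 2 reduces to 0 = 1, a contradiction. The system is inconsistent.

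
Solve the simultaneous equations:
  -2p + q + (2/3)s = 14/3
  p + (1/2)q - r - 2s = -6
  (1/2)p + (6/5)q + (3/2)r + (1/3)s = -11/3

infinitely many solutions

Row-reduce:
R1 ← R1 / (-2).
R2 ← R2 − 1·R1.
R3 ← R3 − 1/2·R1.
R1 ← R1 + 1/2·R2.
R3 ← R3 − 29/20·R2.
R3 ← R3 / (59/20).
R1 ← R1 + 1/2·R3.
R2 ← R2 + 1·R3.
Rank is 3 with 4 unknowns, leaving s free.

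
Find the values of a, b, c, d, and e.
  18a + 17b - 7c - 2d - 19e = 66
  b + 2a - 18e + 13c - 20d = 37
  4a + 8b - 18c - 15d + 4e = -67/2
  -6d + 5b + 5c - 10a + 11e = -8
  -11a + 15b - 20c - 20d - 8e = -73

a = 3, b = 2, c = 3, d = 1/2, e = 0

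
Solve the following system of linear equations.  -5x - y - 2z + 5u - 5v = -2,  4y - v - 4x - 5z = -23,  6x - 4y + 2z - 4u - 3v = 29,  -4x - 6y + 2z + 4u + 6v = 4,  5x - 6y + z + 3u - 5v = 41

x = 3, y = -3, z = 0, u = 1, v = -1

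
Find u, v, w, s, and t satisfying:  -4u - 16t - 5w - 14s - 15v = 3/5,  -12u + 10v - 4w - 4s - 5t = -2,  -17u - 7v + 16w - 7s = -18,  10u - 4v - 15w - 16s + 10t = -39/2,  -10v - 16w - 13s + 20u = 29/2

u = 3, v = 5/2, w = 5/2, s = -3/2, t = -13/5

Row-reduce the augmented matrix:
R1 ← R1 / (-4).
R2 ← R2 + 12·R1.
R3 ← R3 + 17·R1.
R4 ← R4 − 10·R1.
R5 ← R5 − 20·R1.
R2 ← R2 / (55).
R1 ← R1 − 15/4·R2.
R3 ← R3 − 227/4·R2.
R4 ← R4 + 83/2·R2.
R5 ← R5 + 85·R2.
R3 ← R3 / (259/10).
R1 ← R1 − 1/2·R3.
R2 ← R2 − 1/5·R3.
R4 ← R4 + 96/5·R3.
R5 ← R5 + 24·R3.
R4 ← R4 / (-35540/2849).
R1 ← R1 − 169/259·R4.
R2 ← R2 − 1676/2849·R4.
R3 ← R3 − 1462/2849·R4.
R5 ← R5 + 34065/2849·R4.
R5 ← R5 / (-153287/14216).
R1 ← R1 − 23545/14216·R5.
R2 ← R2 − 2738/1777·R5.
R3 ← R3 − 12323/7108·R5.
R4 ← R4 + 22751/14216·R5.
Reading off the reduced rows gives u = 3, v = 5/2, w = 5/2, s = -3/2, t = -13/5.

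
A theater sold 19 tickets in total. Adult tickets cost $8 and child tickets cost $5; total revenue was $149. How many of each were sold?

adult tickets: 18, child tickets: 1

Let a = adult tickets, c = child tickets.
  a + c = 19
  8a + 5c = 149
Row-reduce the augmented matrix:
R2 ← R2 − 8·R1.
R2 ← R2 / (-3).
R1 ← R1 − 1·R2.
Reading off the reduced rows gives a = 18, c = 1.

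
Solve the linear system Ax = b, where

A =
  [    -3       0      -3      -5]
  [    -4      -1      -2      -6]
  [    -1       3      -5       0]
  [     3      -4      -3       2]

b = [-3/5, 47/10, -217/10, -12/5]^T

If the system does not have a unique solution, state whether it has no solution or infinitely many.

Row-reduce the augmented matrix:
R1 ← R1 / (-3).
R2 ← R2 + 4·R1.
R3 ← R3 + 1·R1.
R4 ← R4 − 3·R1.
R2 ← R2 / (-1).
R3 ← R3 − 3·R2.
R4 ← R4 + 4·R2.
R3 ← R3 / (2).
R1 ← R1 − 1·R3.
R2 ← R2 + 2·R3.
R4 ← R4 + 14·R3.
R4 ← R4 / (20).
R1 ← R1 + 1/6·R4.
R2 ← R2 − 3·R4.
R3 ← R3 − 11/6·R4.
Reading off the reduced rows gives x_1 = 11/5, x_2 = -3/2, x_3 = 3, x_4 = -3.

x_1 = 11/5, x_2 = -3/2, x_3 = 3, x_4 = -3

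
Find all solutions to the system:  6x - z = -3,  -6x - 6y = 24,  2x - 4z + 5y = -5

Row-reduce the augmented matrix:
R1 ← R1 / (6).
R2 ← R2 + 6·R1.
R3 ← R3 − 2·R1.
R2 ← R2 / (-6).
R3 ← R3 − 5·R2.
R3 ← R3 / (-9/2).
R1 ← R1 + 1/6·R3.
R2 ← R2 − 1/6·R3.
Reading off the reduced rows gives x = -1, y = -3, z = -3.

x = -1, y = -3, z = -3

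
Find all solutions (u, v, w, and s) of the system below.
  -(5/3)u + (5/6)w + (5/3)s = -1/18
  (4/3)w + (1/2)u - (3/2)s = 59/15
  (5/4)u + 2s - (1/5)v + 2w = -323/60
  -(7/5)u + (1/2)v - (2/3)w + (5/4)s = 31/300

u = -9/5, v = 7/3, w = 1, s = -7/3

Row-reduce the augmented matrix:
R1 ← R1 / (-5/3).
R2 ← R2 − 1/2·R1.
R3 ← R3 − 5/4·R1.
R4 ← R4 + 7/5·R1.
Swap R2 and R3.
R2 ← R2 / (-1/5).
R4 ← R4 − 1/2·R2.
R3 ← R3 / (19/12).
R1 ← R1 + 1/2·R3.
R2 ← R2 + 105/8·R3.
R4 ← R4 − 1247/240·R3.
R4 ← R4 / (1711/152).
R1 ← R1 + 25/19·R4.
R2 ← R2 + 1865/76·R4.
R3 ← R3 + 12/19·R4.
Reading off the reduced rows gives u = -9/5, v = 7/3, w = 1, s = -7/3.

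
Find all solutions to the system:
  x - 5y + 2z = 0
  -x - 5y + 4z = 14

Row-reduce:
R2 ← R2 + 1·R1.
R2 ← R2 / (-10).
R1 ← R1 + 5·R2.
Rank is 2 with 3 unknowns, leaving z free.

infinitely many solutions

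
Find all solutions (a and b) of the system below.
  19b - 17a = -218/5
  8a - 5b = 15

a = 1, b = -7/5

Row-reduce the augmented matrix:
R1 ← R1 / (-17).
R2 ← R2 − 8·R1.
R2 ← R2 / (67/17).
R1 ← R1 + 19/17·R2.
Reading off the reduced rows gives a = 1, b = -7/5.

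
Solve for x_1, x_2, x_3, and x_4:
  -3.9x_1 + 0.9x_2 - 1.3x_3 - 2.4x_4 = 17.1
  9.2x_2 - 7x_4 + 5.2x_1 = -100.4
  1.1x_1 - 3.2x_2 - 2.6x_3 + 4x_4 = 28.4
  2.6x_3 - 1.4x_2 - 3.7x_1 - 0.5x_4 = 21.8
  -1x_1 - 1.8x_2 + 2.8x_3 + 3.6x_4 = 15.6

x_1 = -6, x_2 = -6, x_3 = -3, x_4 = 2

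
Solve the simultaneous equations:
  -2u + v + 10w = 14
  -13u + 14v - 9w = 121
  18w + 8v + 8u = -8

u = -5, v = 4, w = 0

Row-reduce the augmented matrix:
R1 ← R1 / (-2).
R2 ← R2 + 13·R1.
R3 ← R3 − 8·R1.
R2 ← R2 / (15/2).
R1 ← R1 + 1/2·R2.
R3 ← R3 − 12·R2.
R3 ← R3 / (882/5).
R1 ← R1 + 149/15·R3.
R2 ← R2 + 148/15·R3.
Reading off the reduced rows gives u = -5, v = 4, w = 0.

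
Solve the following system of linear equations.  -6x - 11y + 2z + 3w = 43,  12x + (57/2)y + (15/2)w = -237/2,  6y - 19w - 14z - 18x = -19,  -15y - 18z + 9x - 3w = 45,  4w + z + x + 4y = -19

no solution

Row-reduce:
R1 ← R1 / (-6).
R2 ← R2 − 12·R1.
R3 ← R3 + 18·R1.
R4 ← R4 − 9·R1.
R5 ← R5 − 1·R1.
R2 ← R2 / (13/2).
R1 ← R1 − 11/6·R2.
R3 ← R3 − 39·R2.
R4 ← R4 + 63/2·R2.
R5 ← R5 − 13/6·R2.
R3 ← R3 / (-44).
R1 ← R1 + 19/13·R3.
R2 ← R2 − 8/13·R3.
R4 ← R4 − 57/13·R3.
R4 ← R4 / (32067/572).
R1 ← R1 + 393/572·R4.
R2 ← R2 − 79/143·R4.
R3 ← R3 − 109/44·R4.
Row 5 reduces to 0 = -1, a contradiction. The system is inconsistent.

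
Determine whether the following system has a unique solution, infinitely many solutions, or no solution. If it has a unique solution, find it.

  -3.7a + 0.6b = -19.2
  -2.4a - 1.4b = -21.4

a = 6, b = 5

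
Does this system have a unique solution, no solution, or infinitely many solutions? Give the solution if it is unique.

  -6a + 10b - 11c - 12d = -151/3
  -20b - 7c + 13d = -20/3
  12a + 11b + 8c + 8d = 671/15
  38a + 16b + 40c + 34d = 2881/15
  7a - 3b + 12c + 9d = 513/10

a = 5/2, b = -3/5, c = 8/3, d = 0

Row-reduce the augmented matrix:
R1 ← R1 / (-6).
R3 ← R3 − 12·R1.
R4 ← R4 − 38·R1.
R5 ← R5 − 7·R1.
R2 ← R2 / (-20).
R1 ← R1 + 5/3·R2.
R3 ← R3 − 31·R2.
R4 ← R4 − 238/3·R2.
R5 ← R5 − 26/3·R2.
R3 ← R3 / (-497/20).
R1 ← R1 − 29/12·R3.
R2 ← R2 − 7/20·R3.
R4 ← R4 + 1723/30·R3.
R5 ← R5 + 58/15·R3.
R4 ← R4 / (-37/1491).
R1 ← R1 − 3937/2982·R4.
R2 ← R2 + 42/71·R4.
R3 ← R3 + 83/497·R4.
R5 ← R5 + 37/2982·R4.
R5 reduces to 0 = 0, so the extra equation is consistent.
Reading off the reduced rows gives a = 5/2, b = -3/5, c = 8/3, d = 0.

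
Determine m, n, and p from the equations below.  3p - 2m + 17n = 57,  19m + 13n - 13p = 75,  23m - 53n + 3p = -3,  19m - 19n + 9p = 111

Row-reduce the augmented matrix:
R1 ← R1 / (-2).
R2 ← R2 − 19·R1.
R3 ← R3 − 23·R1.
R4 ← R4 − 19·R1.
R2 ← R2 / (349/2).
R1 ← R1 + 17/2·R2.
R3 ← R3 − 285/2·R2.
R4 ← R4 − 285/2·R2.
R3 ← R3 / (8670/349).
R1 ← R1 + 260/349·R3.
R2 ← R2 − 31/349·R3.
R4 ← R4 − 8670/349·R3.
R4 reduces to 0 = 0, so the extra equation is consistent.
Reading off the reduced rows gives m = 6, n = 3, p = 6.

m = 6, n = 3, p = 6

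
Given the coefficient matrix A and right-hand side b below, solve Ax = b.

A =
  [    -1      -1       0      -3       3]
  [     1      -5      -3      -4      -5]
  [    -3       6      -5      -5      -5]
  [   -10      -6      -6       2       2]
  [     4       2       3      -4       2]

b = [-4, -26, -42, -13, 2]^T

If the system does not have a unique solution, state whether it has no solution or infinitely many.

no solution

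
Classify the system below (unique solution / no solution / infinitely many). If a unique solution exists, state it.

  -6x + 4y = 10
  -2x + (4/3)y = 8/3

Row-reduce:
R1 ← R1 / (-6).
R2 ← R2 + 2·R1.
Row 2 reduces to 0 = -2/3, a contradiction. The system is inconsistent.

no solution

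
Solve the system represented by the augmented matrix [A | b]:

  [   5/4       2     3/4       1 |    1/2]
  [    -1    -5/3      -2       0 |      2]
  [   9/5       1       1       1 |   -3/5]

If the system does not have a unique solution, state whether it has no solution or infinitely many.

infinitely many solutions

Row-reduce:
R1 ← R1 / (5/4).
R2 ← R2 + 1·R1.
R3 ← R3 − 9/5·R1.
R2 ← R2 / (-1/15).
R1 ← R1 − 8/5·R2.
R3 ← R3 + 47/25·R2.
R3 ← R3 / (197/5).
R1 ← R1 + 33·R3.
R2 ← R2 − 21·R3.
Rank is 3 with 4 unknowns, leaving x_4 free.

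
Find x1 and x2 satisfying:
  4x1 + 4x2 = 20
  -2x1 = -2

x1 = 1, x2 = 4

Row-reduce the augmented matrix:
R1 ← R1 / (4).
R2 ← R2 + 2·R1.
R2 ← R2 / (2).
R1 ← R1 − 1·R2.
Reading off the reduced rows gives x1 = 1, x2 = 4.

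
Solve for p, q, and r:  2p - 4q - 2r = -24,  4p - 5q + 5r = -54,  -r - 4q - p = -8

p = -6, q = 4, r = -2

Row-reduce the augmented matrix:
R1 ← R1 / (2).
R2 ← R2 − 4·R1.
R3 ← R3 + 1·R1.
R2 ← R2 / (3).
R1 ← R1 + 2·R2.
R3 ← R3 + 6·R2.
R3 ← R3 / (16).
R1 ← R1 − 5·R3.
R2 ← R2 − 3·R3.
Reading off the reduced rows gives p = -6, q = 4, r = -2.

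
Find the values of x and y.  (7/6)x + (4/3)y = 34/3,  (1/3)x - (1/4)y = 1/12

x = 4, y = 5

Row-reduce the augmented matrix:
R1 ← R1 / (7/6).
R2 ← R2 − 1/3·R1.
R2 ← R2 / (-53/84).
R1 ← R1 − 8/7·R2.
Reading off the reduced rows gives x = 4, y = 5.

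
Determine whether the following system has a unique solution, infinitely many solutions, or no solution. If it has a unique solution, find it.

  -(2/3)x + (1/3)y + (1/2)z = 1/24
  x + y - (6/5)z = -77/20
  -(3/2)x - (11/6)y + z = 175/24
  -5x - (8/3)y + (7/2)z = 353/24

Row-reduce the augmented matrix:
R1 ← R1 / (-2/3).
R2 ← R2 − 1·R1.
R3 ← R3 + 3/2·R1.
R4 ← R4 + 5·R1.
R2 ← R2 / (3/2).
R1 ← R1 + 1/2·R2.
R3 ← R3 + 31/12·R2.
R4 ← R4 + 31/6·R2.
R3 ← R3 / (-9/10).
R1 ← R1 + 9/10·R3.
R2 ← R2 + 3/10·R3.
R4 ← R4 + 9/5·R3.
R4 reduces to 0 = 0, so the extra equation is consistent.
Reading off the reduced rows gives x = -2, y = -11/4, z = -3/4.

x = -2, y = -11/4, z = -3/4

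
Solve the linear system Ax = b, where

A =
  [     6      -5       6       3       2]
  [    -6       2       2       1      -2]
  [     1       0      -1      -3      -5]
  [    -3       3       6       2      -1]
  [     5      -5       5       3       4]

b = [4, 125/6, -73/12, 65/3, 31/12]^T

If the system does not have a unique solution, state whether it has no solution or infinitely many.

x_1 = -7/3, x_2 = -1/2, x_3 = 7/4, x_4 = 7/3, x_5 = -1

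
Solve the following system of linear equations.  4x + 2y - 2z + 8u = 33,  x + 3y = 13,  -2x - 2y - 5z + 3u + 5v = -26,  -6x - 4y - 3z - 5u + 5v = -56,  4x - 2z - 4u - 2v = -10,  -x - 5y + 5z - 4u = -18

no solution

Row-reduce:
R1 ← R1 / (4).
R2 ← R2 − 1·R1.
R3 ← R3 + 2·R1.
R4 ← R4 + 6·R1.
R5 ← R5 − 4·R1.
R6 ← R6 + 1·R1.
R2 ← R2 / (5/2).
R1 ← R1 − 1/2·R2.
R3 ← R3 + 1·R2.
R4 ← R4 + 1·R2.
R5 ← R5 + 2·R2.
R6 ← R6 + 9/2·R2.
R3 ← R3 / (-29/5).
R1 ← R1 + 3/5·R3.
R2 ← R2 − 1/5·R3.
R4 ← R4 + 29/5·R3.
R5 ← R5 − 2/5·R3.
R6 ← R6 − 27/5·R3.
Swap R4 and R5.
R4 ← R4 / (-382/29).
R1 ← R1 − 51/29·R4.
R2 ← R2 + 17/29·R4.
R3 ← R3 + 31/29·R4.
R6 ← R6 − 5/29·R4.
Swap R5 and R6.
R5 ← R5 / (885/191).
R1 ← R1 + 141/191·R5.
R2 ← R2 − 47/191·R5.
R3 ← R3 + 139/191·R5.
R4 ← R4 − 24/191·R5.
Row 6 reduces to 0 = 3, a contradiction. The system is inconsistent.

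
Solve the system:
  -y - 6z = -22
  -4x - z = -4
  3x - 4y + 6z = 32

x = 0, y = -2, z = 4

Row-reduce the augmented matrix:
Swap R1 and R2.
R1 ← R1 / (-4).
R3 ← R3 − 3·R1.
R2 ← R2 / (-1).
R3 ← R3 + 4·R2.
R3 ← R3 / (117/4).
R1 ← R1 − 1/4·R3.
R2 ← R2 − 6·R3.
Reading off the reduced rows gives x = 0, y = -2, z = 4.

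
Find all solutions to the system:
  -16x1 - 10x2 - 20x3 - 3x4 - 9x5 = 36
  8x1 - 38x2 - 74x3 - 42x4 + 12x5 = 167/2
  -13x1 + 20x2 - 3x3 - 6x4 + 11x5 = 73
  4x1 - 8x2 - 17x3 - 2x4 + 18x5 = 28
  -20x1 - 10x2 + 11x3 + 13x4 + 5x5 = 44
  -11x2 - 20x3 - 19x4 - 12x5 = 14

no solution

Row-reduce:
R1 ← R1 / (-16).
R2 ← R2 − 8·R1.
R3 ← R3 + 13·R1.
R4 ← R4 − 4·R1.
R5 ← R5 + 20·R1.
R2 ← R2 / (-43).
R1 ← R1 − 5/8·R2.
R3 ← R3 − 225/8·R2.
R4 ← R4 + 21/2·R2.
R5 ← R5 − 5/2·R2.
R6 ← R6 + 11·R2.
R3 ← R3 / (-7171/172).
R1 ← R1 − 5/172·R3.
R2 ← R2 − 84/43·R3.
R4 ← R4 + 64/43·R3.
R5 ← R5 − 1338/43·R3.
R6 ← R6 − 64/43·R3.
R4 ← R4 / (129293/14342).
R1 ← R1 + 6699/14342·R4.
R2 ← R2 + 7005/14342·R4.
R3 ← R3 − 11013/14342·R4.
R5 ← R5 + 138727/14342·R4.
R6 ← R6 + 129293/14342·R4.
R5 ← R5 / (6213746/129293).
R1 ← R1 − 176603/129293·R5.
R2 ← R2 − 209799/129293·R5.
R3 ← R3 + 216160/129293·R5.
R4 ← R4 − 187733/129293·R5.
Row 6 reduces to 0 = 1/4, a contradiction. The system is inconsistent.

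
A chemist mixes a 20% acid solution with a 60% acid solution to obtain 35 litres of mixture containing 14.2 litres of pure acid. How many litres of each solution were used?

litres of solution A: 17, litres of solution B: 18

Let a = litres of solution A, b = litres of solution B.
  a + b = 35
  (1/5)a + (3/5)b = 71/5
Row-reduce the augmented matrix:
R2 ← R2 − 1/5·R1.
R2 ← R2 / (2/5).
R1 ← R1 − 1·R2.
Reading off the reduced rows gives a = 17, b = 18.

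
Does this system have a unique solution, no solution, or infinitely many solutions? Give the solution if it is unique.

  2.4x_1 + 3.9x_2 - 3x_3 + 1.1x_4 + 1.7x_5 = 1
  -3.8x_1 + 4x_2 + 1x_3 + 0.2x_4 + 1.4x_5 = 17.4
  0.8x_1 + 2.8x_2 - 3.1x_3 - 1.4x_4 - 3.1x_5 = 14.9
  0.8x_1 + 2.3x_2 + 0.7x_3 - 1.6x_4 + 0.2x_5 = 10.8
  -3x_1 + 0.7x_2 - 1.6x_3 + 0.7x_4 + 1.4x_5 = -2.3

Row-reduce the augmented matrix:
R1 ← R1 / (12/5).
R2 ← R2 + 19/5·R1.
R3 ← R3 − 4/5·R1.
R4 ← R4 − 4/5·R1.
R5 ← R5 + 3·R1.
R2 ← R2 / (407/40).
R1 ← R1 − 13/8·R2.
R3 ← R3 − 3/2·R2.
R4 ← R4 − 1·R2.
R5 ← R5 − 223/40·R2.
R3 ← R3 / (-6297/4070).
R1 ← R1 + 265/407·R3.
R2 ← R2 + 150/407·R3.
R4 ← R4 − 8419/4070·R3.
R5 ← R5 + 6706/2035·R3.
R4 ← R4 / (-185215/37782).
R1 ← R1 − 19121/18891·R4.
R2 ← R2 − 1427/2099·R4.
R3 ← R3 − 25066/18891·R4.
R5 ← R5 − 508511/94455·R4.
R5 ← R5 / (30225601/9260750).
R1 ← R1 − 476318/926075·R5.
R2 ← R2 − 482419/926075·R5.
R3 ← R3 − 932103/926075·R5.
R4 ← R4 − 1223672/926075·R5.
Reading off the reduced rows gives x_1 = -1, x_2 = 4, x_3 = 2, x_4 = -1, x_5 = -3.

x_1 = -1, x_2 = 4, x_3 = 2, x_4 = -1, x_5 = -3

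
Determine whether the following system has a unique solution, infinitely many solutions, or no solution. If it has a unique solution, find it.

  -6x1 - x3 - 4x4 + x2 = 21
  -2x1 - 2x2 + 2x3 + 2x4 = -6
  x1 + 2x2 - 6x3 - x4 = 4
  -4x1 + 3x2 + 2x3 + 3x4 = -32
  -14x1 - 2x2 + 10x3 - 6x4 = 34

x1 = 0, x2 = -4, x3 = -1, x4 = -6

Row-reduce the augmented matrix:
R1 ← R1 / (-6).
R2 ← R2 + 2·R1.
R3 ← R3 − 1·R1.
R4 ← R4 + 4·R1.
R5 ← R5 + 14·R1.
R2 ← R2 / (-7/3).
R1 ← R1 + 1/6·R2.
R3 ← R3 − 13/6·R2.
R4 ← R4 − 7/3·R2.
R5 ← R5 + 13/3·R2.
R3 ← R3 / (-4).
R2 ← R2 + 1·R3.
R4 ← R4 − 5·R3.
R5 ← R5 − 8·R3.
R4 ← R4 / (151/14).
R1 ← R1 − 3/7·R4.
R2 ← R2 + 25/14·R4.
R3 ← R3 + 5/14·R4.
R5 reduces to 0 = 0, so the extra equation is consistent.
Reading off the reduced rows gives x1 = 0, x2 = -4, x3 = -1, x4 = -6.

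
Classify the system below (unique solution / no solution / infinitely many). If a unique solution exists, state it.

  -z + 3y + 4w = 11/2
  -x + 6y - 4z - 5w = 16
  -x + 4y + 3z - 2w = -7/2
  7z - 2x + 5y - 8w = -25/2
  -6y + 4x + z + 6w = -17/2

x = 0, y = 1, z = -5/2, w = 0

Row-reduce the augmented matrix:
Swap R1 and R2.
R1 ← R1 / (-1).
R3 ← R3 + 1·R1.
R4 ← R4 + 2·R1.
R5 ← R5 − 4·R1.
R2 ← R2 / (3).
R1 ← R1 + 6·R2.
R3 ← R3 + 2·R2.
R4 ← R4 + 7·R2.
R5 ← R5 − 18·R2.
R3 ← R3 / (19/3).
R1 ← R1 − 2·R3.
R2 ← R2 + 1/3·R3.
R4 ← R4 − 38/3·R3.
R5 ← R5 + 9·R3.
Swap R4 and R5.
R4 ← R4 / (-569/19).
R1 ← R1 − 213/19·R4.
R2 ← R2 − 31/19·R4.
R3 ← R3 − 17/19·R4.
R5 reduces to 0 = 0, so the extra equation is consistent.
Reading off the reduced rows gives x = 0, y = 1, z = -5/2, w = 0.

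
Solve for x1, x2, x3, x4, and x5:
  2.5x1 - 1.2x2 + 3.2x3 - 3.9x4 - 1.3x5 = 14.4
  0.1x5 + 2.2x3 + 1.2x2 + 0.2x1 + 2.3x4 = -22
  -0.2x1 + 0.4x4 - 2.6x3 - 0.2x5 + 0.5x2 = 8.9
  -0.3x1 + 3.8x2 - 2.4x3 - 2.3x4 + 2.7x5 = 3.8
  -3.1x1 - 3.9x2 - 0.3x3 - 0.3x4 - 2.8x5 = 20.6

x1 = 0, x2 = -1, x3 = -4, x4 = -5, x5 = -5

Row-reduce the augmented matrix:
R1 ← R1 / (5/2).
R2 ← R2 − 1/5·R1.
R3 ← R3 + 1/5·R1.
R4 ← R4 + 3/10·R1.
R5 ← R5 + 31/10·R1.
R2 ← R2 / (162/125).
R1 ← R1 + 12/25·R2.
R3 ← R3 − 101/250·R2.
R4 ← R4 − 457/125·R2.
R5 ← R5 + 1347/250·R2.
R3 ← R3 / (-59/20).
R1 ← R1 − 2·R3.
R2 ← R2 − 3/2·R3.
R4 ← R4 + 15/2·R3.
R5 ← R5 − 47/4·R3.
R4 ← R4 / (-198091/23895).
R1 ← R1 + 5185/4779·R4.
R2 ← R2 − 7867/4779·R4.
R3 ← R3 − 2353/9558·R4.
R5 ← R5 − 270541/95580·R4.
R5 ← R5 / (-799657/198091).
R1 ← R1 + 212670/198091·R5.
R2 ← R2 − 108348/198091·R5.
R3 ← R3 − 41761/198091·R5.
R4 ← R4 + 69369/198091·R5.
Reading off the reduced rows gives x1 = 0, x2 = -1, x3 = -4, x4 = -5, x5 = -5.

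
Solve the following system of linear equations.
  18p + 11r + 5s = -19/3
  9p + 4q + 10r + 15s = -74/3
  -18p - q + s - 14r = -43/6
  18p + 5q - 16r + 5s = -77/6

Row-reduce the augmented matrix:
R1 ← R1 / (18).
R2 ← R2 − 9·R1.
R3 ← R3 + 18·R1.
R4 ← R4 − 18·R1.
R2 ← R2 / (4).
R3 ← R3 + 1·R2.
R4 ← R4 − 5·R2.
R3 ← R3 / (-15/8).
R1 ← R1 − 11/18·R3.
R2 ← R2 − 9/8·R3.
R4 ← R4 + 261/8·R3.
R4 ← R4 / (-872/5).
R1 ← R1 − 439/135·R4.
R2 ← R2 − 43/5·R4.
R3 ← R3 + 73/15·R4.
Reading off the reduced rows gives p = 0, q = 1/2, r = 1/3, s = -2.

p = 0, q = 1/2, r = 1/3, s = -2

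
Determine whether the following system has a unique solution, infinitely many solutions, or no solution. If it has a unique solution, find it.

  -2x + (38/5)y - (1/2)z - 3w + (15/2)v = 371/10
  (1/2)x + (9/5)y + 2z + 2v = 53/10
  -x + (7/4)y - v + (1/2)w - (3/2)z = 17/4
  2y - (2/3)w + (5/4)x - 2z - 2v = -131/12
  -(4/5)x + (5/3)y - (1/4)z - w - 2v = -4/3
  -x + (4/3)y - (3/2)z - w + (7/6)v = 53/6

x = -5, y = 1, z = 0, w = 1, v = 3

Row-reduce the augmented matrix:
R1 ← R1 / (-2).
R2 ← R2 − 1/2·R1.
R3 ← R3 + 1·R1.
R4 ← R4 − 5/4·R1.
R5 ← R5 + 4/5·R1.
R6 ← R6 + 1·R1.
R2 ← R2 / (37/10).
R1 ← R1 + 19/5·R2.
R3 ← R3 + 41/20·R2.
R4 ← R4 − 27/4·R2.
R5 ← R5 + 103/75·R2.
R6 ← R6 + 37/15·R2.
R3 ← R3 / (-125/592).
R1 ← R1 − 161/74·R3.
R2 ← R2 − 75/148·R3.
R4 ← R4 + 1697/296·R3.
R5 ← R5 − 239/370·R3.
R4 ← R4 / (-16573/375).
R1 ← R1 − 2132/125·R4.
R2 ← R2 − 18/5·R4.
R3 ← R3 + 938/125·R4.
R5 ← R5 − 5961/1250·R4.
R5 ← R5 / (-869347/198876).
R1 ← R1 + 16680/16573·R5.
R2 ← R2 − 3320/16573·R5.
R3 ← R3 − 17755/16573·R5.
R4 ← R4 + 24861/16573·R5.
R6 reduces to 0 = 0, so the extra equation is consistent.
Reading off the reduced rows gives x = -5, y = 1, z = 0, w = 1, v = 3.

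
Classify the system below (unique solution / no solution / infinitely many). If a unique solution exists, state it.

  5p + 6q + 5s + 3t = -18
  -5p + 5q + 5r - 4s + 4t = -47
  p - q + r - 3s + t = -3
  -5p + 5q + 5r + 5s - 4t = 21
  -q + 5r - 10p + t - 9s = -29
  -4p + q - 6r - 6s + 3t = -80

p = 2, q = -6, r = 5, s = 4, t = -4

Row-reduce the augmented matrix:
R1 ← R1 / (5).
R2 ← R2 + 5·R1.
R3 ← R3 − 1·R1.
R4 ← R4 + 5·R1.
R5 ← R5 + 10·R1.
R6 ← R6 + 4·R1.
R2 ← R2 / (11).
R1 ← R1 − 6/5·R2.
R3 ← R3 + 11/5·R2.
R4 ← R4 − 11·R2.
R5 ← R5 − 11·R2.
R6 ← R6 − 29/5·R2.
R3 ← R3 / (2).
R1 ← R1 + 6/11·R3.
R2 ← R2 − 5/11·R3.
R6 ← R6 + 95/11·R3.
R4 ← R4 / (9).
R1 ← R1 + 8/55·R4.
R2 ← R2 − 21/22·R4.
R3 ← R3 + 19/10·R4.
R6 ← R6 + 2083/110·R4.
Swap R5 and R6.
R5 ← R5 / (-7277/990).
R1 ← R1 − 98/495·R5.
R2 ← R2 − 71/66·R5.
R3 ← R3 + 71/90·R5.
R4 ← R4 + 8/9·R5.
R6 reduces to 0 = 0, so the extra equation is consistent.
Reading off the reduced rows gives p = 2, q = -6, r = 5, s = 4, t = -4.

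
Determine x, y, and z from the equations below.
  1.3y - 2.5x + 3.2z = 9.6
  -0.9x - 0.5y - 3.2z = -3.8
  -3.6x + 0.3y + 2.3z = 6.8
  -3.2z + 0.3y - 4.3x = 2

x = -1, y = 3, z = 1

Row-reduce the augmented matrix:
R1 ← R1 / (-5/2).
R2 ← R2 + 9/10·R1.
R3 ← R3 + 18/5·R1.
R4 ← R4 + 43/10·R1.
R2 ← R2 / (-121/125).
R1 ← R1 + 13/25·R2.
R3 ← R3 + 393/250·R2.
R4 ← R4 + 242/125·R2.
R3 ← R3 / (5759/1210).
R1 ← R1 − 128/121·R3.
R2 ← R2 − 544/121·R3.
R4 reduces to 0 = 0, so the extra equation is consistent.
Reading off the reduced rows gives x = -1, y = 3, z = 1.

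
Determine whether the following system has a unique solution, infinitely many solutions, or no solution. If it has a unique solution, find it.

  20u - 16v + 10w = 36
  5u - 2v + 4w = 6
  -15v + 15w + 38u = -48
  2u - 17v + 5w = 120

u = -6, v = -6, w = 6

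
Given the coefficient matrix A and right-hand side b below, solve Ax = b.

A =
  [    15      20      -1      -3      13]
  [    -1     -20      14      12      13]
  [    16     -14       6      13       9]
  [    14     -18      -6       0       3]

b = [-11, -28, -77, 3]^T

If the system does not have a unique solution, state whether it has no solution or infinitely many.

Row-reduce:
R1 ← R1 / (15).
R2 ← R2 + 1·R1.
R3 ← R3 − 16·R1.
R4 ← R4 − 14·R1.
R2 ← R2 / (-56/3).
R1 ← R1 − 4/3·R2.
R3 ← R3 + 106/3·R2.
R4 ← R4 + 110/3·R2.
R3 ← R3 / (-2703/140).
R1 ← R1 − 13/14·R3.
R2 ← R2 + 209/280·R3.
R4 ← R4 + 4541/140·R3.
R4 ← R4 / (-27221/2703).
R1 ← R1 − 940/2703·R4.
R2 ← R2 + 2135/5406·R4.
R3 ← R3 − 859/2703·R4.
Rank is 4 with 5 unknowns, leaving x_5 free.

infinitely many solutions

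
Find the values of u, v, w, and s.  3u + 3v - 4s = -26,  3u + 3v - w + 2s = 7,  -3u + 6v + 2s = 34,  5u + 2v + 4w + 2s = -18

u = -4, v = 2, w = -3, s = 5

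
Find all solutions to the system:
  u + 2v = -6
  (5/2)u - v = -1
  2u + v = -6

no solution

Row-reduce:
R2 ← R2 − 5/2·R1.
R3 ← R3 − 2·R1.
R2 ← R2 / (-6).
R1 ← R1 − 2·R2.
R3 ← R3 + 3·R2.
Row 3 reduces to 0 = -1, a contradiction. The system is inconsistent.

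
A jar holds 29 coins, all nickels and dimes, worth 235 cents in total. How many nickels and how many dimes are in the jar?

nickels: 11, dimes: 18

Let n = nickels, d = dimes.
  d + n = 29
  5n + 10d = 235
From equation 1: n = 29 − d.
Substitute into equation 2 and solve: d = 18.
Then n = 11.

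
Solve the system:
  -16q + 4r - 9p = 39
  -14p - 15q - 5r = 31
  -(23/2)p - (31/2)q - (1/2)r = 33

Row-reduce:
R1 ← R1 / (-9).
R2 ← R2 + 14·R1.
R3 ← R3 + 23/2·R1.
R2 ← R2 / (89/9).
R1 ← R1 − 16/9·R2.
R3 ← R3 − 89/18·R2.
Row 3 reduces to 0 = -2, a contradiction. The system is inconsistent.

no solution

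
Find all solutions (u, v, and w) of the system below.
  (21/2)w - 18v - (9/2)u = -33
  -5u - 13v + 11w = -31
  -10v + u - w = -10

no solution

Row-reduce:
R1 ← R1 / (-9/2).
R2 ← R2 + 5·R1.
R3 ← R3 − 1·R1.
R2 ← R2 / (7).
R1 ← R1 − 4·R2.
R3 ← R3 + 14·R2.
Row 3 reduces to 0 = -6, a contradiction. The system is inconsistent.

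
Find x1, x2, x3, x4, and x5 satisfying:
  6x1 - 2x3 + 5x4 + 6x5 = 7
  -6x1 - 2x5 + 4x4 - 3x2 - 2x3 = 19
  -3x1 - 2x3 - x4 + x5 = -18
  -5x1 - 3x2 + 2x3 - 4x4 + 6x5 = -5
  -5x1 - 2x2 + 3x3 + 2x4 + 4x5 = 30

x1 = 0, x2 = -3, x3 = 6, x4 = 5, x5 = -1

Row-reduce the augmented matrix:
R1 ← R1 / (6).
R2 ← R2 + 6·R1.
R3 ← R3 + 3·R1.
R4 ← R4 + 5·R1.
R5 ← R5 + 5·R1.
R2 ← R2 / (-3).
R4 ← R4 + 3·R2.
R5 ← R5 + 2·R2.
R3 ← R3 / (-3).
R1 ← R1 + 1/3·R3.
R2 ← R2 − 4/3·R3.
R4 ← R4 − 13/3·R3.
R5 ← R5 − 4·R3.
R4 ← R4 / (-20/3).
R1 ← R1 − 2/3·R4.
R2 ← R2 + 7/3·R4.
R3 ← R3 + 1/2·R4.
R5 ← R5 − 13/6·R4.
R5 ← R5 / (1139/72).
R1 ← R1 − 11/6·R5.
R2 ← R2 + 145/36·R5.
R3 ← R3 + 55/24·R5.
R4 ← R4 + 23/12·R5.
Reading off the reduced rows gives x1 = 0, x2 = -3, x3 = 6, x4 = 5, x5 = -1.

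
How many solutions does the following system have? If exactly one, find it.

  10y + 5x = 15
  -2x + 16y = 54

x = -3, y = 3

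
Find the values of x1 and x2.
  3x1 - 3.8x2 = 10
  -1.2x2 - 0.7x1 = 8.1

x1 = -3, x2 = -5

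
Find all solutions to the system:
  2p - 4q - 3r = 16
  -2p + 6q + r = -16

infinitely many solutions

Row-reduce:
R1 ← R1 / (2).
R2 ← R2 + 2·R1.
R2 ← R2 / (2).
R1 ← R1 + 2·R2.
Rank is 2 with 3 unknowns, leaving r free.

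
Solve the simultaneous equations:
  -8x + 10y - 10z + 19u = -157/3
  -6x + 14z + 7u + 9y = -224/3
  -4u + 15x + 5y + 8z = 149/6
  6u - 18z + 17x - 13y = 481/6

Row-reduce the augmented matrix:
R1 ← R1 / (-8).
R2 ← R2 + 6·R1.
R3 ← R3 − 15·R1.
R4 ← R4 − 17·R1.
R2 ← R2 / (3/2).
R1 ← R1 + 5/4·R2.
R3 ← R3 − 95/4·R2.
R4 ← R4 − 33/4·R2.
R3 ← R3 / (-2107/6).
R1 ← R1 − 115/6·R3.
R2 ← R2 − 43/3·R3.
R4 ← R4 + 315/2·R3.
R4 ← R4 / (885/43).
R1 ← R1 + 128/301·R4.
R2 ← R2 − 8/7·R4.
R3 ← R3 + 251/602·R4.
Reading off the reduced rows gives x = 5/2, y = -2/3, z = -5/2, u = -8/3.

x = 5/2, y = -2/3, z = -5/2, u = -8/3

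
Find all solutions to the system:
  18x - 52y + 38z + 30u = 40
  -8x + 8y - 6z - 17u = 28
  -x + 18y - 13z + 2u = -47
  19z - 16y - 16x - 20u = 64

no solution

Row-reduce:
R1 ← R1 / (18).
R2 ← R2 + 8·R1.
R3 ← R3 + 1·R1.
R4 ← R4 + 16·R1.
R2 ← R2 / (-136/9).
R1 ← R1 + 26/9·R2.
R3 ← R3 − 136/9·R2.
R4 ← R4 + 560/9·R2.
Swap R3 and R4.
R3 ← R3 / (135/17).
R1 ← R1 − 1/34·R3.
R2 ← R2 + 49/68·R3.
Row 4 reduces to 0 = 1, a contradiction. The system is inconsistent.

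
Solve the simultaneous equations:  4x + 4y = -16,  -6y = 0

Row-reduce the augmented matrix:
R1 ← R1 / (4).
R2 ← R2 / (-6).
R1 ← R1 − 1·R2.
Reading off the reduced rows gives x = -4, y = 0.

x = -4, y = 0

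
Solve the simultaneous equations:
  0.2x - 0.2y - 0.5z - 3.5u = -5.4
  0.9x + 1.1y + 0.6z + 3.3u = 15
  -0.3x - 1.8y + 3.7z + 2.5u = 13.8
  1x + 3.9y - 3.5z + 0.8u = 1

x = 6, y = 3, z = 5, u = 1

Row-reduce the augmented matrix:
R1 ← R1 / (1/5).
R2 ← R2 − 9/10·R1.
R3 ← R3 + 3/10·R1.
R4 ← R4 − 1·R1.
R2 ← R2 / (2).
R1 ← R1 + 1·R2.
R3 ← R3 + 21/10·R2.
R4 ← R4 − 49/10·R2.
R3 ← R3 / (2377/400).
R1 ← R1 + 43/40·R3.
R2 ← R2 − 57/40·R3.
R4 ← R4 + 3193/400·R3.
R4 ← R4 / (-61771/11885).
R1 ← R1 + 11538/2377·R4.
R2 ← R2 − 12807/2377·R4.
R3 ← R3 − 6901/2377·R4.
Reading off the reduced rows gives x = 6, y = 3, z = 5, u = 1.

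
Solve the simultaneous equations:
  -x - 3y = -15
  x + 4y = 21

Row-reduce the augmented matrix:
R1 ← R1 / (-1).
R2 ← R2 − 1·R1.
R1 ← R1 − 3·R2.
Reading off the reduced rows gives x = -3, y = 6.

x = -3, y = 6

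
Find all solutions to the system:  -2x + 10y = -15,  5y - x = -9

Row-reduce:
R1 ← R1 / (-2).
R2 ← R2 + 1·R1.
Row 2 reduces to 0 = -3/2, a contradiction. The system is inconsistent.

no solution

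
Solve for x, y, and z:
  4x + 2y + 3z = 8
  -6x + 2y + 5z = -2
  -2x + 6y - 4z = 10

x = 1, y = 2, z = 0

Row-reduce the augmented matrix:
R1 ← R1 / (4).
R2 ← R2 + 6·R1.
R3 ← R3 + 2·R1.
R2 ← R2 / (5).
R1 ← R1 − 1/2·R2.
R3 ← R3 − 7·R2.
R3 ← R3 / (-79/5).
R1 ← R1 + 1/5·R3.
R2 ← R2 − 19/10·R3.
Reading off the reduced rows gives x = 1, y = 2, z = 0.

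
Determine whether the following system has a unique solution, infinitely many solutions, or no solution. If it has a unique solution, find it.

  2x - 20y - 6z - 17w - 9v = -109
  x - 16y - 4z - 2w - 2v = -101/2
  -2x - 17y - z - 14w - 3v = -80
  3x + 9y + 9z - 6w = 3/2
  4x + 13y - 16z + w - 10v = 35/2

Row-reduce the augmented matrix:
R1 ← R1 / (2).
R2 ← R2 − 1·R1.
R3 ← R3 + 2·R1.
R4 ← R4 − 3·R1.
R5 ← R5 − 4·R1.
R2 ← R2 / (-6).
R1 ← R1 + 10·R2.
R3 ← R3 + 37·R2.
R4 ← R4 − 39·R2.
R5 ← R5 − 53·R2.
R3 ← R3 / (-5/6).
R1 ← R1 + 4/3·R3.
R2 ← R2 − 1/6·R3.
R4 ← R4 − 23/2·R3.
R5 ← R5 + 77/6·R3.
R4 ← R4 / (-4596/5).
R1 ← R1 − 472/5·R4.
R2 ← R2 + 153/10·R4.
R3 ← R3 − 853/10·R4.
R5 ← R5 − 11871/10·R4.
R5 ← R5 / (6437/3064).
R1 ← R1 + 230/383·R5.
R2 ← R2 + 299/3064·R5.
R3 ← R3 − 1687/3064·R5.
R4 ← R4 − 581/1532·R5.
Reading off the reduced rows gives x = -5/2, y = 5/2, z = 1/2, w = 3, v = 0.

x = -5/2, y = 5/2, z = 1/2, w = 3, v = 0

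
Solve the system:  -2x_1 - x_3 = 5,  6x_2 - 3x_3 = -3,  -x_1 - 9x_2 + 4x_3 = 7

infinitely many solutions

Row-reduce:
R1 ← R1 / (-2).
R3 ← R3 + 1·R1.
R2 ← R2 / (6).
R3 ← R3 + 9·R2.
Rank is 2 with 3 unknowns, leaving x_3 free.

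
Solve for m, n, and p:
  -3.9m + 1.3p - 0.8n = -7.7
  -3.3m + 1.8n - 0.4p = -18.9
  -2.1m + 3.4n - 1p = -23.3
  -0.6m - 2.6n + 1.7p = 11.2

m = 3, n = -5, p = 0

Row-reduce the augmented matrix:
R1 ← R1 / (-39/10).
R2 ← R2 + 33/10·R1.
R3 ← R3 + 21/10·R1.
R4 ← R4 + 3/5·R1.
R2 ← R2 / (161/65).
R1 ← R1 − 8/39·R2.
R3 ← R3 − 249/65·R2.
R4 ← R4 + 161/65·R2.
R3 ← R3 / (499/805).
R1 ← R1 + 101/483·R3.
R2 ← R2 + 195/322·R3.
R4 reduces to 0 = 0, so the extra equation is consistent.
Reading off the reduced rows gives m = 3, n = -5, p = 0.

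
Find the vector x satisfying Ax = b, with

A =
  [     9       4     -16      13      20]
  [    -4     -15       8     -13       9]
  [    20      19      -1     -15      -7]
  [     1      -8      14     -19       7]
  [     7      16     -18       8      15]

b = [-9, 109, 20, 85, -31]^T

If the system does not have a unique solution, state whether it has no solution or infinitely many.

Row-reduce the augmented matrix:
R1 ← R1 / (9).
R2 ← R2 + 4·R1.
R3 ← R3 − 20·R1.
R4 ← R4 − 1·R1.
R5 ← R5 − 7·R1.
R2 ← R2 / (-119/9).
R1 ← R1 − 4/9·R2.
R3 ← R3 − 91/9·R2.
R4 ← R4 + 76/9·R2.
R5 ← R5 − 116/9·R2.
R3 ← R3 / (599/17).
R1 ← R1 + 208/119·R3.
R2 ← R2 + 8/119·R3.
R4 ← R4 − 1810/119·R3.
R5 ← R5 + 558/119·R3.
R4 ← R4 / (23052/4193).
R1 ← R1 + 5239/4193·R4.
R2 ← R2 − 1895/4193·R4.
R3 ← R3 + 840/599·R4.
R5 ← R5 + 65943/4193·R4.
R5 ← R5 / (17843/452).
R1 ← R1 − 72485/23052·R5.
R2 ← R2 + 51145/23052·R5.
R3 ← R3 − 2672/1921·R5.
R4 ← R4 − 40483/23052·R5.
Reading off the reduced rows gives x_1 = 1, x_2 = -5, x_3 = -5, x_4 = -6, x_5 = 0.

x_1 = 1, x_2 = -5, x_3 = -5, x_4 = -6, x_5 = 0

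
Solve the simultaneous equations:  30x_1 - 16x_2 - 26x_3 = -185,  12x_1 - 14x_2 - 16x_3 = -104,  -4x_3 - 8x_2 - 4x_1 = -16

Row-reduce:
R1 ← R1 / (30).
R2 ← R2 − 12·R1.
R3 ← R3 + 4·R1.
R2 ← R2 / (-38/5).
R1 ← R1 + 8/15·R2.
R3 ← R3 + 152/15·R2.
Row 3 reduces to 0 = -2/3, a contradiction. The system is inconsistent.

no solution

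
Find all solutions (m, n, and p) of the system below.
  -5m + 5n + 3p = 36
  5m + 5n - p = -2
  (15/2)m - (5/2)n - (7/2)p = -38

Row-reduce:
R1 ← R1 / (-5).
R2 ← R2 − 5·R1.
R3 ← R3 − 15/2·R1.
R2 ← R2 / (10).
R1 ← R1 + 1·R2.
R3 ← R3 − 5·R2.
Row 3 reduces to 0 = -1, a contradiction. The system is inconsistent.

no solution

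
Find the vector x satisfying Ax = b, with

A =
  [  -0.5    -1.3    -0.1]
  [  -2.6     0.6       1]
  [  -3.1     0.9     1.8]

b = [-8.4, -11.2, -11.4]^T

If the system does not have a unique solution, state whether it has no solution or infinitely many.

Row-reduce the augmented matrix:
R1 ← R1 / (-1/2).
R2 ← R2 + 13/5·R1.
R3 ← R3 + 31/10·R1.
R2 ← R2 / (184/25).
R1 ← R1 − 13/5·R2.
R3 ← R3 − 224/25·R2.
R3 ← R3 / (131/230).
R1 ← R1 + 31/92·R3.
R2 ← R2 − 19/92·R3.
Reading off the reduced rows gives x_1 = 6, x_2 = 4, x_3 = 2.

x_1 = 6, x_2 = 4, x_3 = 2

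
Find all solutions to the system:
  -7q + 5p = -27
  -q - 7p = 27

From equation 2: q = -27 − 7·p.
Substitute into equation 1 and solve: p = -4.
Then q = 1.

p = -4, q = 1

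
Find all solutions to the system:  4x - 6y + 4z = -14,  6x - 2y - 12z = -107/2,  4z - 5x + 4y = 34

no solution

Row-reduce:
R1 ← R1 / (4).
R2 ← R2 − 6·R1.
R3 ← R3 + 5·R1.
R2 ← R2 / (7).
R1 ← R1 + 3/2·R2.
R3 ← R3 + 7/2·R2.
Row 3 reduces to 0 = 1/4, a contradiction. The system is inconsistent.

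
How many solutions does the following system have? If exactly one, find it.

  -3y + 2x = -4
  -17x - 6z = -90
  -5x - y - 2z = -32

Row-reduce:
R1 ← R1 / (2).
R2 ← R2 + 17·R1.
R3 ← R3 + 5·R1.
R2 ← R2 / (-51/2).
R1 ← R1 + 3/2·R2.
R3 ← R3 + 17/2·R2.
Row 3 reduces to 0 = -2/3, a contradiction. The system is inconsistent.

no solution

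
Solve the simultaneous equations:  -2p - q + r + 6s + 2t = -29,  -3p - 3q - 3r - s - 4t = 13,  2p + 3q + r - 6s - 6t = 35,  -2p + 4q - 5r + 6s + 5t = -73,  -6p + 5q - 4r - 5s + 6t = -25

p = 1, q = -4, r = 3, s = -5, t = -2

Row-reduce the augmented matrix:
R1 ← R1 / (-2).
R2 ← R2 + 3·R1.
R3 ← R3 − 2·R1.
R4 ← R4 + 2·R1.
R5 ← R5 + 6·R1.
R2 ← R2 / (-3/2).
R1 ← R1 − 1/2·R2.
R3 ← R3 − 2·R2.
R4 ← R4 − 5·R2.
R5 ← R5 − 8·R2.
R3 ← R3 / (-4).
R1 ← R1 + 2·R3.
R2 ← R2 − 3·R3.
R4 ← R4 + 21·R3.
R5 ← R5 + 31·R3.
R4 ← R4 / (110/3).
R1 ← R1 − 1/3·R4.
R2 ← R2 + 10/3·R4.
R3 ← R3 − 10/3·R4.
R5 ← R5 − 27·R4.
R5 ← R5 / (3237/110).
R1 ← R1 − 317/110·R5.
R2 ← R2 + 9/11·R5.
R3 ← R3 + 13/11·R5.
R4 ← R4 − 149/110·R5.
Reading off the reduced rows gives p = 1, q = -4, r = 3, s = -5, t = -2.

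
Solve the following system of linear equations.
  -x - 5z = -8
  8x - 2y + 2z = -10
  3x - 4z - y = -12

no solution

Row-reduce:
R1 ← R1 / (-1).
R2 ← R2 − 8·R1.
R3 ← R3 − 3·R1.
R2 ← R2 / (-2).
R3 ← R3 + 1·R2.
Row 3 reduces to 0 = 1, a contradiction. The system is inconsistent.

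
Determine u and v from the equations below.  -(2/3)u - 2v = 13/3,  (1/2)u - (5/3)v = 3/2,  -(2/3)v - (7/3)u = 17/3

u = -2, v = -3/2

Row-reduce the augmented matrix:
R1 ← R1 / (-2/3).
R2 ← R2 − 1/2·R1.
R3 ← R3 + 7/3·R1.
R2 ← R2 / (-19/6).
R1 ← R1 − 3·R2.
R3 ← R3 − 19/3·R2.
R3 reduces to 0 = 0, so the extra equation is consistent.
Reading off the reduced rows gives u = -2, v = -3/2.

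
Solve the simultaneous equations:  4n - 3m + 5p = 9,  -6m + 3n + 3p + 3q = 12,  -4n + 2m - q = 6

infinitely many solutions

Row-reduce:
R1 ← R1 / (-3).
R2 ← R2 + 6·R1.
R3 ← R3 − 2·R1.
R2 ← R2 / (-5).
R1 ← R1 + 4/3·R2.
R3 ← R3 + 4/3·R2.
R3 ← R3 / (26/5).
R1 ← R1 − 1/5·R3.
R2 ← R2 − 7/5·R3.
Rank is 3 with 4 unknowns, leaving q free.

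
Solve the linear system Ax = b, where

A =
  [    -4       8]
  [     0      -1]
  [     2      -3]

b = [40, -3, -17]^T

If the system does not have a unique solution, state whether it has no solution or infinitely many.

x_1 = -4, x_2 = 3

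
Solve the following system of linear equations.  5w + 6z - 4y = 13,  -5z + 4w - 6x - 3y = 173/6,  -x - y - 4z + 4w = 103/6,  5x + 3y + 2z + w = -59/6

x = -2, y = -1/2, z = -2/3, w = 3

Row-reduce the augmented matrix:
Swap R1 and R2.
R1 ← R1 / (-6).
R3 ← R3 + 1·R1.
R4 ← R4 − 5·R1.
R2 ← R2 / (-4).
R1 ← R1 − 1/2·R2.
R3 ← R3 + 1/2·R2.
R4 ← R4 − 1/2·R2.
R3 ← R3 / (-47/12).
R1 ← R1 − 19/12·R3.
R2 ← R2 + 3/2·R3.
R4 ← R4 + 17/12·R3.
R4 ← R4 / (187/47).
R1 ← R1 − 99/94·R4.
R2 ← R2 + 215/94·R4.
R3 ← R3 + 65/94·R4.
Reading off the reduced rows gives x = -2, y = -1/2, z = -2/3, w = 3.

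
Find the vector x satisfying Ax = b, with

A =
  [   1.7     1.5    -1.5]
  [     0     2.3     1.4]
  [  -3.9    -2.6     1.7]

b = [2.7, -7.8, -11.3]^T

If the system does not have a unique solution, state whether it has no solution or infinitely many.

Row-reduce the augmented matrix:
R1 ← R1 / (17/10).
R3 ← R3 + 39/10·R1.
R2 ← R2 / (23/10).
R1 ← R1 − 15/17·R2.
R3 ← R3 − 143/170·R2.
R3 ← R3 / (-881/391).
R1 ← R1 + 555/391·R3.
R2 ← R2 − 14/23·R3.
Reading off the reduced rows gives x_1 = 6, x_2 = -4, x_3 = 1.

x_1 = 6, x_2 = -4, x_3 = 1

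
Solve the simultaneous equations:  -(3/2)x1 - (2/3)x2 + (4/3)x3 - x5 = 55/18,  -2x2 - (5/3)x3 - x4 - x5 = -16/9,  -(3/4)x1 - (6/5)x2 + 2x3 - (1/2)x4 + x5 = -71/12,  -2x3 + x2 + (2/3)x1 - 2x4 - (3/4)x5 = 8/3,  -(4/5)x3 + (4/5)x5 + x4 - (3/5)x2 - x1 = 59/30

Row-reduce the augmented matrix:
R1 ← R1 / (-3/2).
R3 ← R3 + 3/4·R1.
R4 ← R4 − 2/3·R1.
R5 ← R5 + 1·R1.
R2 ← R2 / (-2).
R1 ← R1 − 4/9·R2.
R3 ← R3 + 13/15·R2.
R4 ← R4 − 19/27·R2.
R5 ← R5 + 7/45·R2.
R3 ← R3 / (37/18).
R1 ← R1 + 34/27·R3.
R2 ← R2 − 5/6·R3.
R4 ← R4 + 323/162·R3.
R5 ← R5 + 421/270·R3.
R4 ← R4 / (-8047/3330).
R1 ← R1 + 146/555·R4.
R2 ← R2 − 39/74·R4.
R3 ← R3 + 6/185·R4.
R5 ← R5 − 5701/5550·R4.
R5 ← R5 / (101419/32188).
R1 ← R1 − 12819/8047·R5.
R2 ← R2 + 525/2476·R5.
R3 ← R3 − 7533/8047·R5.
R4 ← R4 + 2191/16094·R5.
Reading off the reduced rows gives x1 = -3, x2 = 5/2, x3 = -4/3, x4 = 1, x5 = -2.

x1 = -3, x2 = 5/2, x3 = -4/3, x4 = 1, x5 = -2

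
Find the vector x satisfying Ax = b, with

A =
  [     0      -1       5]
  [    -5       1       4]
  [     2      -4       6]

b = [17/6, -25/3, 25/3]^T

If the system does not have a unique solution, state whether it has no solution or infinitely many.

Row-reduce the augmented matrix:
Swap R1 and R2.
R1 ← R1 / (-5).
R3 ← R3 − 2·R1.
R2 ← R2 / (-1).
R1 ← R1 + 1/5·R2.
R3 ← R3 + 18/5·R2.
R3 ← R3 / (-52/5).
R1 ← R1 + 9/5·R3.
R2 ← R2 + 5·R3.
Reading off the reduced rows gives x_1 = 2, x_2 = -1/3, x_3 = 1/2.

x_1 = 2, x_2 = -1/3, x_3 = 1/2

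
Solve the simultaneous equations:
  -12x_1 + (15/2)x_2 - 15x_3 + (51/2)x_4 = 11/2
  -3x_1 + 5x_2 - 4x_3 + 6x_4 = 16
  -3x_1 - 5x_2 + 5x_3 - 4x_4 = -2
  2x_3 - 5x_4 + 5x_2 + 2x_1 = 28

no solution

Row-reduce:
R1 ← R1 / (-12).
R2 ← R2 + 3·R1.
R3 ← R3 + 3·R1.
R4 ← R4 − 2·R1.
R2 ← R2 / (25/8).
R1 ← R1 + 5/8·R2.
R3 ← R3 + 55/8·R2.
R4 ← R4 − 25/4·R2.
R3 ← R3 / (41/5).
R1 ← R1 − 6/5·R3.
R2 ← R2 + 2/25·R3.
Row 4 reduces to 0 = -1/3, a contradiction. The system is inconsistent.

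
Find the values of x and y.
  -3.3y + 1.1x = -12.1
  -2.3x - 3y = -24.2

x = 4, y = 5

Row-reduce the augmented matrix:
R1 ← R1 / (11/10).
R2 ← R2 + 23/10·R1.
R2 ← R2 / (-99/10).
R1 ← R1 + 3·R2.
Reading off the reduced rows gives x = 4, y = 5.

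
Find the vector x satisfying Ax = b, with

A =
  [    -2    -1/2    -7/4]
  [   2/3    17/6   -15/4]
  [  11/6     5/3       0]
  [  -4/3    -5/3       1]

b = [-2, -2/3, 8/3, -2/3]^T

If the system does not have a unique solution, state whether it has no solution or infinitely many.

x_1 = -4, x_2 = 6, x_3 = 4

Row-reduce the augmented matrix:
R1 ← R1 / (-2).
R2 ← R2 − 2/3·R1.
R3 ← R3 − 11/6·R1.
R4 ← R4 + 4/3·R1.
R2 ← R2 / (8/3).
R1 ← R1 − 1/4·R2.
R3 ← R3 − 29/24·R2.
R4 ← R4 + 4/3·R2.
R3 ← R3 / (23/64).
R1 ← R1 − 41/32·R3.
R2 ← R2 + 13/8·R3.
R4 reduces to 0 = 0, so the extra equation is consistent.
Reading off the reduced rows gives x_1 = -4, x_2 = 6, x_3 = 4.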